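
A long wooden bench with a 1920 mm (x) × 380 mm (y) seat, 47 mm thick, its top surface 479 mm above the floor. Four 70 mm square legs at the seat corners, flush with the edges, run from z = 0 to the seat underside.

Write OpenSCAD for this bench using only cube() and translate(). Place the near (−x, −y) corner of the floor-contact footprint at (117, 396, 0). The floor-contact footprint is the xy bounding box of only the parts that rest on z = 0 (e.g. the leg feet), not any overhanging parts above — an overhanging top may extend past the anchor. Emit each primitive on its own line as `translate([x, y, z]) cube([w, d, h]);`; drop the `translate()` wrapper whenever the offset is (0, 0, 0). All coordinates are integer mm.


translate([117, 396, 432]) cube([1920, 380, 47]);
translate([117, 396, 0]) cube([70, 70, 432]);
translate([117, 706, 0]) cube([70, 70, 432]);
translate([1967, 396, 0]) cube([70, 70, 432]);
translate([1967, 706, 0]) cube([70, 70, 432]);


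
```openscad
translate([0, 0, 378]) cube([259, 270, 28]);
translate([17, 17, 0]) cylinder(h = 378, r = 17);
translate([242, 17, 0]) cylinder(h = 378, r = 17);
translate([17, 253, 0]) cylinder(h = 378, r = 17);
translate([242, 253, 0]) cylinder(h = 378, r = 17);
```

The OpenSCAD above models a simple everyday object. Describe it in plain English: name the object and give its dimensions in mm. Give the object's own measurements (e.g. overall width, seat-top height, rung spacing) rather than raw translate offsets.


A four-legged stool. The seat is a 259×270×28 mm slab whose top surface is at z = 406 mm; four round legs, each 34 mm in diameter, run from the floor (z = 0) to the underside of the seat, each leg's axis is inset half a diameter from the nearest pair of seat edges (so the leg's bounding box is flush with the corner).


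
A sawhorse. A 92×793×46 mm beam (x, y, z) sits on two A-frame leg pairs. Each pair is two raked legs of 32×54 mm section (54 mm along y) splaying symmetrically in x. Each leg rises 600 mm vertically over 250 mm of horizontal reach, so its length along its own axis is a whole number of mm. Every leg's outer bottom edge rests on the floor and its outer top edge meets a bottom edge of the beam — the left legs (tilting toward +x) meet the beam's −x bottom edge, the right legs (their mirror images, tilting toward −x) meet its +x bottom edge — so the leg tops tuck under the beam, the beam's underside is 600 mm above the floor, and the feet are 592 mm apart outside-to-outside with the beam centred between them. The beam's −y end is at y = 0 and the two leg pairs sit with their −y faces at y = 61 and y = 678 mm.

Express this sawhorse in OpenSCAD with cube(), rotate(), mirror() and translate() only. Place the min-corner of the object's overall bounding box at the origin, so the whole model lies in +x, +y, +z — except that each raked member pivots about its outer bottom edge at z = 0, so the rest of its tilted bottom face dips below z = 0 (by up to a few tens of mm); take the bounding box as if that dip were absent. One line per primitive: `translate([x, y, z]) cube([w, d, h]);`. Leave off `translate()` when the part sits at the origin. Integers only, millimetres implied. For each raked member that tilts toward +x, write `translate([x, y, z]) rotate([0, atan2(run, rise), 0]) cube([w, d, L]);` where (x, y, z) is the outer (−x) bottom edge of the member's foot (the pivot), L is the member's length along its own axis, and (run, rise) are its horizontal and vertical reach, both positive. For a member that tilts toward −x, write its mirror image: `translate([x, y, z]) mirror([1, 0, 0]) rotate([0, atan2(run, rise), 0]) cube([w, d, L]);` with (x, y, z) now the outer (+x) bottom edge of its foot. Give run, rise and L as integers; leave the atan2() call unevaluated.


translate([250, 0, 600]) cube([92, 793, 46]);
translate([0, 61, 0]) rotate([0, atan2(250, 600), 0]) cube([32, 54, 650]);
translate([592, 61, 0]) mirror([1, 0, 0]) rotate([0, atan2(250, 600), 0]) cube([32, 54, 650]);
translate([0, 678, 0]) rotate([0, atan2(250, 600), 0]) cube([32, 54, 650]);
translate([592, 678, 0]) mirror([1, 0, 0]) rotate([0, atan2(250, 600), 0]) cube([32, 54, 650]);


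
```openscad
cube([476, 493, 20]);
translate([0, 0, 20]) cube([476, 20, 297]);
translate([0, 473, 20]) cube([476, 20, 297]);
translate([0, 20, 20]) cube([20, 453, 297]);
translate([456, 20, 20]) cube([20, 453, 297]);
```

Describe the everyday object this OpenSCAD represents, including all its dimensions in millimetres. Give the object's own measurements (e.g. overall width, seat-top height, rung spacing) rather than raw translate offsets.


An open-topped rectangular box: outside dimensions 476×493×317 mm, with a uniform wall and base thickness of 20 mm. The base is a full 476×493 slab on the floor; four walls sit on top of the base. The front and back walls (the −y and +y sides) span the full width; the two side walls fit between them.


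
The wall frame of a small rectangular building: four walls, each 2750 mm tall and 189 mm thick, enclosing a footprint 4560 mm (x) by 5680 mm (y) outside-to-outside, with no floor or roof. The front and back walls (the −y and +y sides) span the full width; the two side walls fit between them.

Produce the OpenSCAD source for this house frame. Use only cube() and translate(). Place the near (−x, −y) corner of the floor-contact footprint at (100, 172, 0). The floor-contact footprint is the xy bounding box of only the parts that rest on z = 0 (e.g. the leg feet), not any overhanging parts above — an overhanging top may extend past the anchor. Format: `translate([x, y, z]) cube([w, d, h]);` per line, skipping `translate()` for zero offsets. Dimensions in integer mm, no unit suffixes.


translate([100, 172, 0]) cube([4560, 189, 2750]);
translate([100, 5663, 0]) cube([4560, 189, 2750]);
translate([100, 361, 0]) cube([189, 5302, 2750]);
translate([4471, 361, 0]) cube([189, 5302, 2750]);


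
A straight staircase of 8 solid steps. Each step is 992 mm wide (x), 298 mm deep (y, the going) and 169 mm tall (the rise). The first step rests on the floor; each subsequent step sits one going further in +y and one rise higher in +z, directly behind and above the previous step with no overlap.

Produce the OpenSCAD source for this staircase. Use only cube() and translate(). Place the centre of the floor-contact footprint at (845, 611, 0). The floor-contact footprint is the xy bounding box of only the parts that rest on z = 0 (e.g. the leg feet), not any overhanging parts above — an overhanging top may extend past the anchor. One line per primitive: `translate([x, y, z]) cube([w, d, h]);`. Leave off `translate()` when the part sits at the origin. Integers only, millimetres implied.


translate([349, 462, 0]) cube([992, 298, 169]);
translate([349, 760, 169]) cube([992, 298, 169]);
translate([349, 1058, 338]) cube([992, 298, 169]);
translate([349, 1356, 507]) cube([992, 298, 169]);
translate([349, 1654, 676]) cube([992, 298, 169]);
translate([349, 1952, 845]) cube([992, 298, 169]);
translate([349, 2250, 1014]) cube([992, 298, 169]);
translate([349, 2548, 1183]) cube([992, 298, 169]);


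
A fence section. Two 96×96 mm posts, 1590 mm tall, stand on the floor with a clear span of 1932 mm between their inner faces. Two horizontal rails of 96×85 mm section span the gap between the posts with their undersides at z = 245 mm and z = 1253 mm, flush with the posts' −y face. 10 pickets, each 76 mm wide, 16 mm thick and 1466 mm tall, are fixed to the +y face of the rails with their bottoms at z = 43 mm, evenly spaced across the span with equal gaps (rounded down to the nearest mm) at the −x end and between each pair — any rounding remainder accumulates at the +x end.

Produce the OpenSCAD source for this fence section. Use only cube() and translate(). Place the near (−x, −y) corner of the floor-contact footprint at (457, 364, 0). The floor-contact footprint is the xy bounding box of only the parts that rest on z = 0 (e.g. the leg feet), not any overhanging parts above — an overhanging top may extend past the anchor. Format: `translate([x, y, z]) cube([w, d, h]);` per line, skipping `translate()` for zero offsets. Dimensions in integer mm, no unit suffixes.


translate([457, 364, 0]) cube([96, 96, 1590]);
translate([2485, 364, 0]) cube([96, 96, 1590]);
translate([553, 364, 245]) cube([1932, 96, 85]);
translate([553, 364, 1253]) cube([1932, 96, 85]);
translate([659, 460, 43]) cube([76, 16, 1466]);
translate([841, 460, 43]) cube([76, 16, 1466]);
translate([1023, 460, 43]) cube([76, 16, 1466]);
translate([1205, 460, 43]) cube([76, 16, 1466]);
translate([1387, 460, 43]) cube([76, 16, 1466]);
translate([1569, 460, 43]) cube([76, 16, 1466]);
translate([1751, 460, 43]) cube([76, 16, 1466]);
translate([1933, 460, 43]) cube([76, 16, 1466]);
translate([2115, 460, 43]) cube([76, 16, 1466]);
translate([2297, 460, 43]) cube([76, 16, 1466]);


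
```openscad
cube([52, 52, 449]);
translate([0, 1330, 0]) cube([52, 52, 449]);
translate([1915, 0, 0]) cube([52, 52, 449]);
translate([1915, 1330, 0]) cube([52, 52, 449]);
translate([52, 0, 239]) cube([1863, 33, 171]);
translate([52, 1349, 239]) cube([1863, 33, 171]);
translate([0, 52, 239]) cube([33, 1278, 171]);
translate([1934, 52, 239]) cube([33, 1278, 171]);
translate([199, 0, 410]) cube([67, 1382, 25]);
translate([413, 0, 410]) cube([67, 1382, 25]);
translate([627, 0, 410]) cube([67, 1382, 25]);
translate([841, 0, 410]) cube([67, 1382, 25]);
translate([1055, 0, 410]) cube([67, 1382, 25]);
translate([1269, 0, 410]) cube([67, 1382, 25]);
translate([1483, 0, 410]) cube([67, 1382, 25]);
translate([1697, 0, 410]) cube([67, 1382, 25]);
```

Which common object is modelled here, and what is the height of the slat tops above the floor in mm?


A bed frame. The slat-top height is 435 mm.

Four posts, four rails, and a row of slats — a bed frame. Slats sit on the rails at z = 239 + 171 = 410; with slat thickness 25, the top is 435 mm.


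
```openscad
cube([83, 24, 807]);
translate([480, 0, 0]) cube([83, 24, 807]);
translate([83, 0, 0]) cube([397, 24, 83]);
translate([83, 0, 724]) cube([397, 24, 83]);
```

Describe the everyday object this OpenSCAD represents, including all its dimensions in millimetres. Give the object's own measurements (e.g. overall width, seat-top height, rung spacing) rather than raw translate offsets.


A rectangular picture frame lying in the x–z plane (depth along y). The opening is 397 mm wide (x) by 641 mm tall (z), surrounded by a border 83 mm wide on all four sides. The frame is 24 mm deep and is made of two full-height vertical stiles with two horizontal rails fitted between them.


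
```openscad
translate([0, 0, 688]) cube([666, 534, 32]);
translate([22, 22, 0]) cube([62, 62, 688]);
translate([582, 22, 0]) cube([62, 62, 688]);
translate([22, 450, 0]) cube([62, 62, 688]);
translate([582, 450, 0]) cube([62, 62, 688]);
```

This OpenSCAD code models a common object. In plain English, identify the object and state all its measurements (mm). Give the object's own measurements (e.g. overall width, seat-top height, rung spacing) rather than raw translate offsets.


A rectangular dining table. The top is 666×534×32 mm with its upper surface at z = 720 mm. It stands on four 62×62 mm square legs, each inset 22 mm from the nearest pair of top edges, running from the floor to the underside of the top.


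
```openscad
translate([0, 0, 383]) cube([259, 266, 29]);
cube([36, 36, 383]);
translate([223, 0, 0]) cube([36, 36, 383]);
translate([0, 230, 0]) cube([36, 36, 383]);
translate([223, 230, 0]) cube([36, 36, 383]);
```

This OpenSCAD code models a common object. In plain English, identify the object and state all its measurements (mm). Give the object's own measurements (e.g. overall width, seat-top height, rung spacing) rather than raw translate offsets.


A simple wooden stool: a rectangular seat 259 mm (x) by 266 mm (y), 29 mm thick, top face at z = 412 mm, on four square legs, each 36×36 mm in cross-section. The legs rest on z = 0, each flush with a corner of the seat.


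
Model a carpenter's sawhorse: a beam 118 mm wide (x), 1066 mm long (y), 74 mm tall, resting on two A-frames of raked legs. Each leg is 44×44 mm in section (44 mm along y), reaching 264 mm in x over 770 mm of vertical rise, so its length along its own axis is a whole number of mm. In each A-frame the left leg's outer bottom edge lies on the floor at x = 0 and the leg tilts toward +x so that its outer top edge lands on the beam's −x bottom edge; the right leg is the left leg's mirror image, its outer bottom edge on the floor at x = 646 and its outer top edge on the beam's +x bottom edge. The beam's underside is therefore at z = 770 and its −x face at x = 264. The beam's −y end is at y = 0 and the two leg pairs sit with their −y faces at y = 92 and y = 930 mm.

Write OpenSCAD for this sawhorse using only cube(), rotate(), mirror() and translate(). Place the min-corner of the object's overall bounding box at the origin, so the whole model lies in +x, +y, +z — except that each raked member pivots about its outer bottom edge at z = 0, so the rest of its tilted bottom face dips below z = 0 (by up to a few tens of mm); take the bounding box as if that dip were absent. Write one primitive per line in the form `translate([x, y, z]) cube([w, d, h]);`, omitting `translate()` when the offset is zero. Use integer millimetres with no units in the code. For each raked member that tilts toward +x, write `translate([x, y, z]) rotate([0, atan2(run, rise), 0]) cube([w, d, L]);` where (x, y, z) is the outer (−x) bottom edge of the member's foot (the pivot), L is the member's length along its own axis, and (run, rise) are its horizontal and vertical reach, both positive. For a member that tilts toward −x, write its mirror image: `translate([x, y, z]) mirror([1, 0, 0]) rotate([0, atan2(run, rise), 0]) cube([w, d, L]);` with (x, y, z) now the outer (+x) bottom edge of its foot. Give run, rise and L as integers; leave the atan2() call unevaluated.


// leg length = √(264² + 770²) = 814
// right-leg outer foot x = 2·264 + 118 = 646
// beam min-corner = (264, 0, 770)
translate([264, 0, 770]) cube([118, 1066, 74]);
translate([0, 92, 0]) rotate([0, atan2(264, 770), 0]) cube([44, 44, 814]);
translate([646, 92, 0]) mirror([1, 0, 0]) rotate([0, atan2(264, 770), 0]) cube([44, 44, 814]);
translate([0, 930, 0]) rotate([0, atan2(264, 770), 0]) cube([44, 44, 814]);
translate([646, 930, 0]) mirror([1, 0, 0]) rotate([0, atan2(264, 770), 0]) cube([44, 44, 814]);


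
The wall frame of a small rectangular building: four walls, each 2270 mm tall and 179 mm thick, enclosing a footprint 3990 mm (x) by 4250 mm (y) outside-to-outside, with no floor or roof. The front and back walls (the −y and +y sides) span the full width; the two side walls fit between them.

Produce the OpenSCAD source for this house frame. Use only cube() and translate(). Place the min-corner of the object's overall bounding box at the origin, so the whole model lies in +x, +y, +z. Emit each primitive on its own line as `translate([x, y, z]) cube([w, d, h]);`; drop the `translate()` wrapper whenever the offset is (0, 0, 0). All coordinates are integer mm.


cube([3990, 179, 2270]);
translate([0, 4071, 0]) cube([3990, 179, 2270]);
translate([0, 179, 0]) cube([179, 3892, 2270]);
translate([3811, 179, 0]) cube([179, 3892, 2270]);


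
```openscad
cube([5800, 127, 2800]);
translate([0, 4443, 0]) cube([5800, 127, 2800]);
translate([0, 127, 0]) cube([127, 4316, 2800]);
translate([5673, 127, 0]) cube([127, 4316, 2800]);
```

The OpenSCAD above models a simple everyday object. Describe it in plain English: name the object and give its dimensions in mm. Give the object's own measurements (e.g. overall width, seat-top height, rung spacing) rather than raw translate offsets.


The wall frame of a small rectangular building: four walls, each 2800 mm tall and 127 mm thick, enclosing a footprint 5800 mm (x) by 4570 mm (y) outside-to-outside, with no floor or roof. The front and back walls (the −y and +y sides) span the full width; the two side walls fit between them.


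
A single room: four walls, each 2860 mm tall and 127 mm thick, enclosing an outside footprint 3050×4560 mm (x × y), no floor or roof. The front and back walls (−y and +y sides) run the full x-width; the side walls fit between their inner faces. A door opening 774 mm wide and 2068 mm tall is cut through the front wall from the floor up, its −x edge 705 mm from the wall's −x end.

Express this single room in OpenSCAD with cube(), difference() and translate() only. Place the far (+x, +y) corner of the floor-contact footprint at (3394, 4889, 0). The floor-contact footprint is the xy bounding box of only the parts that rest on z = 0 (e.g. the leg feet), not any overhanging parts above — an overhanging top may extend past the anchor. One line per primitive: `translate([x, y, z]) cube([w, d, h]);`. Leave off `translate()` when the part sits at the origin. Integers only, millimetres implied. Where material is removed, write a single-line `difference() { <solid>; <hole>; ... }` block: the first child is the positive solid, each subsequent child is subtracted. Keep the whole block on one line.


difference() { translate([344, 329, 0]) cube([3050, 127, 2860]); translate([1049, 329, 0]) cube([774, 127, 2068]); }
translate([344, 4762, 0]) cube([3050, 127, 2860]);
translate([344, 456, 0]) cube([127, 4306, 2860]);
translate([3267, 456, 0]) cube([127, 4306, 2860]);


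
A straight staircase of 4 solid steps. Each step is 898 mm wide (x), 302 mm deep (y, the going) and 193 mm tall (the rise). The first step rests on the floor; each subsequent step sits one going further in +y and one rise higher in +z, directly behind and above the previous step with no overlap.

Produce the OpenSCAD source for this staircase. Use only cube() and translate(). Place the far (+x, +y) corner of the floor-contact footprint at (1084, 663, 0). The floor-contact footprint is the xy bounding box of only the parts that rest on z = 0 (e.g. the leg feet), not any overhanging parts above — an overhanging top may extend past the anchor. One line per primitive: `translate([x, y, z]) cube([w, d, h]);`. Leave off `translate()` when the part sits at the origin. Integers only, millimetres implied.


translate([186, 361, 0]) cube([898, 302, 193]);
translate([186, 663, 193]) cube([898, 302, 193]);
translate([186, 965, 386]) cube([898, 302, 193]);
translate([186, 1267, 579]) cube([898, 302, 193]);


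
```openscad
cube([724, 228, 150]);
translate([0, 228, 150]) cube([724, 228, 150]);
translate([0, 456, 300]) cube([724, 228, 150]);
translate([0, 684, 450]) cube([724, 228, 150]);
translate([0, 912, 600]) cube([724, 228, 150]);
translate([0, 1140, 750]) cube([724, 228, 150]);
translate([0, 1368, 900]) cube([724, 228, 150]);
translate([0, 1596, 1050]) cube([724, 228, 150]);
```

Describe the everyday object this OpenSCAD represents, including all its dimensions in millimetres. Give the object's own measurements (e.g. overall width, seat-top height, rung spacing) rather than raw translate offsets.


A straight staircase of 8 solid steps. Each step is 724 mm wide (x), 228 mm deep (y, the going) and 150 mm tall (the rise). The first step rests on the floor; each subsequent step sits one going further in +y and one rise higher in +z, directly behind and above the previous step with no overlap.


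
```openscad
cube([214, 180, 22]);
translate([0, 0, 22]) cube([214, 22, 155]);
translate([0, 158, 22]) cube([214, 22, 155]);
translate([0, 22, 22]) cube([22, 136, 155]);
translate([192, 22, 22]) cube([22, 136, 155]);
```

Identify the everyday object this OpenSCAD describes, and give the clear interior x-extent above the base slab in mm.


An open box. The internal width is 170 mm.

A 214×180 base slab with four walls standing on it — an open box. The base is 214 mm wide and the walls are 22 mm thick, so the internal width is 214 − 2 × 22 = 170 mm.


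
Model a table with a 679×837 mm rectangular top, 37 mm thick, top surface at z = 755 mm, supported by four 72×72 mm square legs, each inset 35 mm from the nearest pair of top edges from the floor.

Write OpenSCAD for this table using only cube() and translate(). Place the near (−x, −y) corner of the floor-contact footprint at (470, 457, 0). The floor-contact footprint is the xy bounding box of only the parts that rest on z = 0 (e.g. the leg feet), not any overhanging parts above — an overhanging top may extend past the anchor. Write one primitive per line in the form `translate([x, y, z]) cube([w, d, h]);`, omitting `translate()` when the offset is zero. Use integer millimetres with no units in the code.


// leg_h = 755 - 37 = 718
translate([435, 422, 718]) cube([679, 837, 37]);
translate([470, 457, 0]) cube([72, 72, 718]);
translate([1007, 457, 0]) cube([72, 72, 718]);
translate([470, 1152, 0]) cube([72, 72, 718]);
translate([1007, 1152, 0]) cube([72, 72, 718]);


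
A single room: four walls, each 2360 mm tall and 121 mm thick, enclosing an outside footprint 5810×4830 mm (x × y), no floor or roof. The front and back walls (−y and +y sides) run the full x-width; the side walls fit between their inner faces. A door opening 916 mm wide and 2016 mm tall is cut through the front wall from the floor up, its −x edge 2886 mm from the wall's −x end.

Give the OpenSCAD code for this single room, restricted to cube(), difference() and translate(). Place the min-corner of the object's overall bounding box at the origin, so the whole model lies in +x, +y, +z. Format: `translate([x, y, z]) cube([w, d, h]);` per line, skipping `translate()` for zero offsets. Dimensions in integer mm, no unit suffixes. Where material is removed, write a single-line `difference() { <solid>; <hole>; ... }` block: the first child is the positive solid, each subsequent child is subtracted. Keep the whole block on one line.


difference() { cube([5810, 121, 2360]); translate([2886, 0, 0]) cube([916, 121, 2016]); }
translate([0, 4709, 0]) cube([5810, 121, 2360]);
translate([0, 121, 0]) cube([121, 4588, 2360]);
translate([5689, 121, 0]) cube([121, 4588, 2360]);


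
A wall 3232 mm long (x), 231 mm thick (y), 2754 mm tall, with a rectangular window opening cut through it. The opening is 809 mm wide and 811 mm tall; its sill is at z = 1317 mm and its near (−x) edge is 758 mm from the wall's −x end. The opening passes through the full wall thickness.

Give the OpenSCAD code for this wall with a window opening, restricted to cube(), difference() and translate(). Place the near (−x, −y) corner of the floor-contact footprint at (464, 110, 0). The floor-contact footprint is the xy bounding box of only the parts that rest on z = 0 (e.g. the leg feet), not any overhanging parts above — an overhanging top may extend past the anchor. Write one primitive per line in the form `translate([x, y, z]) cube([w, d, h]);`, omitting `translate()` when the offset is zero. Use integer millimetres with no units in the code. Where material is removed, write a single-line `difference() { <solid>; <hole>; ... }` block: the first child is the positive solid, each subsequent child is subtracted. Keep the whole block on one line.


difference() { translate([464, 110, 0]) cube([3232, 231, 2754]); translate([1222, 110, 1317]) cube([809, 231, 811]); }


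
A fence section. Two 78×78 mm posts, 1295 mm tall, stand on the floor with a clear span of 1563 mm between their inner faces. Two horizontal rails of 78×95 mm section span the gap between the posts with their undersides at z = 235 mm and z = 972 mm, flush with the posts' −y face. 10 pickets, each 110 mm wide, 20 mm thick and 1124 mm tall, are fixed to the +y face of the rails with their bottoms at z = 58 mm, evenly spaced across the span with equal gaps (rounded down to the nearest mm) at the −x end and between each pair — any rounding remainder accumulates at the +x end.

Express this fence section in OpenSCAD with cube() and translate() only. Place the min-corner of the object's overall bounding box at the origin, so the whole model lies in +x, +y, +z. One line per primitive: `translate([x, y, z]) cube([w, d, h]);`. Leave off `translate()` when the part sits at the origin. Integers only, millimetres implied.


cube([78, 78, 1295]);
translate([1641, 0, 0]) cube([78, 78, 1295]);
translate([78, 0, 235]) cube([1563, 78, 95]);
translate([78, 0, 972]) cube([1563, 78, 95]);
translate([120, 78, 58]) cube([110, 20, 1124]);
translate([272, 78, 58]) cube([110, 20, 1124]);
translate([424, 78, 58]) cube([110, 20, 1124]);
translate([576, 78, 58]) cube([110, 20, 1124]);
translate([728, 78, 58]) cube([110, 20, 1124]);
translate([880, 78, 58]) cube([110, 20, 1124]);
translate([1032, 78, 58]) cube([110, 20, 1124]);
translate([1184, 78, 58]) cube([110, 20, 1124]);
translate([1336, 78, 58]) cube([110, 20, 1124]);
translate([1488, 78, 58]) cube([110, 20, 1124]);


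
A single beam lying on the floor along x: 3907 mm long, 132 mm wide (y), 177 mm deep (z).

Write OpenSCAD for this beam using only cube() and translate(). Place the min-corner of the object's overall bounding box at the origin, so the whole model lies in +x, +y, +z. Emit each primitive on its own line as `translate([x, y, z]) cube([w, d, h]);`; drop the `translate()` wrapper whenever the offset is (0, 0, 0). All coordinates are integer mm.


cube([3907, 132, 177]);


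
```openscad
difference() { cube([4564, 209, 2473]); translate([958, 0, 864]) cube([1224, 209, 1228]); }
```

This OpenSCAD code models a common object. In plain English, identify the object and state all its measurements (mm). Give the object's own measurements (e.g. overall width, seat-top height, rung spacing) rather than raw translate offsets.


A wall 4564 mm long (x), 209 mm thick (y), 2473 mm tall, with a rectangular window opening cut through it. The opening is 1224 mm wide and 1228 mm tall; its sill is at z = 864 mm and its near (−x) edge is 958 mm from the wall's −x end. The opening passes through the full wall thickness.


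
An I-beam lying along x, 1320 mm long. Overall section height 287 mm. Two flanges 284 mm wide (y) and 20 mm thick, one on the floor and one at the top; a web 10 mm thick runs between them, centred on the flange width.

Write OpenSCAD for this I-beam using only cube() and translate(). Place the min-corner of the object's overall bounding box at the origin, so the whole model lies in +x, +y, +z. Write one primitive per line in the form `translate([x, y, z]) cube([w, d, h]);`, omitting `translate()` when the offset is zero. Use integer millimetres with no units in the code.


cube([1320, 284, 20]);
translate([0, 137, 20]) cube([1320, 10, 247]);
translate([0, 0, 267]) cube([1320, 284, 20]);


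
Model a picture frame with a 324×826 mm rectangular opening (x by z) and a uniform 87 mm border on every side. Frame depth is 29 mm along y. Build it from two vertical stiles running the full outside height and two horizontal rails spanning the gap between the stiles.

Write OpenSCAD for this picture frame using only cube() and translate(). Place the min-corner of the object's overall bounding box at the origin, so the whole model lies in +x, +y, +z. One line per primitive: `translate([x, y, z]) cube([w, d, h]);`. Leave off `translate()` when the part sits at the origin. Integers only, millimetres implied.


cube([87, 29, 1000]);
translate([411, 0, 0]) cube([87, 29, 1000]);
translate([87, 0, 0]) cube([324, 29, 87]);
translate([87, 0, 913]) cube([324, 29, 87]);


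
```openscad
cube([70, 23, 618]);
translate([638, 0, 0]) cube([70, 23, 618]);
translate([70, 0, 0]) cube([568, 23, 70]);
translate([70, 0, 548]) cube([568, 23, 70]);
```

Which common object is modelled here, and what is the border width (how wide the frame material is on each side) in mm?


A picture frame. The border width is 70 mm.

Four thin pieces enclosing a rectangular opening — a picture frame. The two full-height stiles are 618 mm tall; the top rail sits at z = 548 and is 70 mm tall, so the border above the opening is 618 − 548 = 70 mm, matching the stile x-width.


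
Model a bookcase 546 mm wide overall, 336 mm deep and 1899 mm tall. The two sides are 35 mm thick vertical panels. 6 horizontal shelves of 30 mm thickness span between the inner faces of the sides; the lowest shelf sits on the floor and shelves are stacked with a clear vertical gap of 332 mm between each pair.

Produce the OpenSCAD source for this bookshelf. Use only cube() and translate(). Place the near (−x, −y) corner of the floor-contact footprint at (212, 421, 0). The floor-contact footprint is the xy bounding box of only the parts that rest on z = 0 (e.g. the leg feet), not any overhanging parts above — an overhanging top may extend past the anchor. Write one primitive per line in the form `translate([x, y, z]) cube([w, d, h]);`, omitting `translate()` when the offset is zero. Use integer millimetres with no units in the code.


translate([212, 421, 0]) cube([35, 336, 1899]);
translate([723, 421, 0]) cube([35, 336, 1899]);
translate([247, 421, 0]) cube([476, 336, 30]);
translate([247, 421, 362]) cube([476, 336, 30]);
translate([247, 421, 724]) cube([476, 336, 30]);
translate([247, 421, 1086]) cube([476, 336, 30]);
translate([247, 421, 1448]) cube([476, 336, 30]);
translate([247, 421, 1810]) cube([476, 336, 30]);


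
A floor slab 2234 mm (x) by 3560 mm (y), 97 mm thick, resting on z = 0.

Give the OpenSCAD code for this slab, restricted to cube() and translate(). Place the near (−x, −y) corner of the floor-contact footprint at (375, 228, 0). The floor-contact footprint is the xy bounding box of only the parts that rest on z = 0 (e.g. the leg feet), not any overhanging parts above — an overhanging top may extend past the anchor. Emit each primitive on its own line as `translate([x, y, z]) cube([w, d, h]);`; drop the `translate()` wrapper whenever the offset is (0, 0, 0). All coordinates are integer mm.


translate([375, 228, 0]) cube([2234, 3560, 97]);


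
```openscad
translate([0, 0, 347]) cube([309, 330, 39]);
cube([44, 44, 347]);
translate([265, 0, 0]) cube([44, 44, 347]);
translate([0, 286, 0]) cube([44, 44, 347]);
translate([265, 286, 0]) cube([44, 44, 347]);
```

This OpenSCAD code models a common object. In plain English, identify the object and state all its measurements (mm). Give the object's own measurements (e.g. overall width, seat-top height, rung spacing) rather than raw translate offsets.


A four-legged stool. The seat is a 309×330×39 mm slab whose top surface is at z = 386 mm; four square legs, each 44×44 mm in cross-section, run from the floor (z = 0) to the underside of the seat, each flush with a corner of the seat.


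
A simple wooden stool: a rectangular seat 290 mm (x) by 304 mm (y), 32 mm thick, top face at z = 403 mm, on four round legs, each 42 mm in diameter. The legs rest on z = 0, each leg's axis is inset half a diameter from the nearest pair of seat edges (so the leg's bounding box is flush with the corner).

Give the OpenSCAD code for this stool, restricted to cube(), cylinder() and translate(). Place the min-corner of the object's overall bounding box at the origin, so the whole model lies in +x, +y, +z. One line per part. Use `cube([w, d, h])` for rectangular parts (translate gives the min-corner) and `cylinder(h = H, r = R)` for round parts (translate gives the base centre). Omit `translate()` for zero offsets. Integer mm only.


translate([0, 0, 371]) cube([290, 304, 32]);
translate([21, 21, 0]) cylinder(h = 371, r = 21);
translate([269, 21, 0]) cylinder(h = 371, r = 21);
translate([21, 283, 0]) cylinder(h = 371, r = 21);
translate([269, 283, 0]) cylinder(h = 371, r = 21);


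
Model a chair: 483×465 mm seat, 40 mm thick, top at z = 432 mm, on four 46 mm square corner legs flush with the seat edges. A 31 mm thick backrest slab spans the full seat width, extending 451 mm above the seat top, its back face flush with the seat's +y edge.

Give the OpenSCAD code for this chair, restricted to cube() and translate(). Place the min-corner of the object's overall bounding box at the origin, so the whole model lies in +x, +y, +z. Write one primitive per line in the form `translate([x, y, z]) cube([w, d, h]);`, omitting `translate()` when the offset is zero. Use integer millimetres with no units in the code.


translate([0, 0, 392]) cube([483, 465, 40]);
cube([46, 46, 392]);
translate([437, 0, 0]) cube([46, 46, 392]);
translate([0, 419, 0]) cube([46, 46, 392]);
translate([437, 419, 0]) cube([46, 46, 392]);
translate([0, 434, 432]) cube([483, 31, 451]);


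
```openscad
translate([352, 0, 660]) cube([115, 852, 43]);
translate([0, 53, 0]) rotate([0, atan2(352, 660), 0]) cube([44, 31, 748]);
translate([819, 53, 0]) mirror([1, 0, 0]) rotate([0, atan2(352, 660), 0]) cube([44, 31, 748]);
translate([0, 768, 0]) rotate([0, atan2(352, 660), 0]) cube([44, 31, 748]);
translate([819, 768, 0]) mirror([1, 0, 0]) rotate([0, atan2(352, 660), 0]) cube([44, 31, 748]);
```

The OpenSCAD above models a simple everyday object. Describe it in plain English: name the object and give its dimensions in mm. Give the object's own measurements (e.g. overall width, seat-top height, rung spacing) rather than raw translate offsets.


A sawhorse. A 115×852×43 mm beam (x, y, z) sits on two A-frame leg pairs. Each pair is two raked legs of 44×31 mm section (31 mm along y) splaying symmetrically in x. Each leg rises 660 mm vertically over 352 mm of horizontal reach and is 748 mm long along its own axis. Every leg's outer bottom edge rests on the floor and its outer top edge meets a bottom edge of the beam — the left legs (tilting toward +x) meet the beam's −x bottom edge, the right legs (their mirror images, tilting toward −x) meet its +x bottom edge — so the leg tops tuck under the beam, the beam's underside is 660 mm above the floor, and the feet are 819 mm apart outside-to-outside with the beam centred between them. The two leg pairs are set in 53 mm from either end of the beam.


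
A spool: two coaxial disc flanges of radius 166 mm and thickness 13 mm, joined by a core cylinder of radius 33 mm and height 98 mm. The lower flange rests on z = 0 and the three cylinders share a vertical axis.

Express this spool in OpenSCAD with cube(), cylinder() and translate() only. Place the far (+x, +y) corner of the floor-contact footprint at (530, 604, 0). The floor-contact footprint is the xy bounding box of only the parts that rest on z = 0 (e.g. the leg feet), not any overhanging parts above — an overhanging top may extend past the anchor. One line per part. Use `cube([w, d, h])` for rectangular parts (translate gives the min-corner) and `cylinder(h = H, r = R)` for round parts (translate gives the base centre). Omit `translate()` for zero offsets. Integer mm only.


translate([364, 438, 0]) cylinder(h = 13, r = 166);
translate([364, 438, 13]) cylinder(h = 98, r = 33);
translate([364, 438, 111]) cylinder(h = 13, r = 166);


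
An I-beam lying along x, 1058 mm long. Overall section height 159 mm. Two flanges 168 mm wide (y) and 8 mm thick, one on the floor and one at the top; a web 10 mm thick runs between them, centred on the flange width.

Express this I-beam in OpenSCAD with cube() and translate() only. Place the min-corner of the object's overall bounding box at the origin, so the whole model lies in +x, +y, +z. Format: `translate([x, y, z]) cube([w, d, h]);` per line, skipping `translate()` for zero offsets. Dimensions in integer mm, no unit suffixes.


cube([1058, 168, 8]);
translate([0, 79, 8]) cube([1058, 10, 143]);
translate([0, 0, 151]) cube([1058, 168, 8]);


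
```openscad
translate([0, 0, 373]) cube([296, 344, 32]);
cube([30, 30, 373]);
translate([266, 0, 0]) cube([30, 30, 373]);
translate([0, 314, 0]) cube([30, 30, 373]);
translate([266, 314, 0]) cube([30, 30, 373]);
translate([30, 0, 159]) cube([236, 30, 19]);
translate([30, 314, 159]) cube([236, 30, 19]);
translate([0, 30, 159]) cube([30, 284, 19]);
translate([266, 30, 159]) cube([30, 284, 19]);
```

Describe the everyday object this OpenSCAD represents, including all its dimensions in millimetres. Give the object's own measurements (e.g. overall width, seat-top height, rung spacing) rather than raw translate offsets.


A simple wooden stool: a rectangular seat 296 mm (x) by 344 mm (y), 32 mm thick, top face at z = 405 mm, on four square legs, each 30×30 mm in cross-section. The legs rest on z = 0, each flush with a corner of the seat. Four stretchers, 30 mm wide and 19 mm tall, connect adjacent legs with their undersides at z = 159 mm, each running between the inner faces of the legs it joins and aligned with the legs' outer faces on the other axis.


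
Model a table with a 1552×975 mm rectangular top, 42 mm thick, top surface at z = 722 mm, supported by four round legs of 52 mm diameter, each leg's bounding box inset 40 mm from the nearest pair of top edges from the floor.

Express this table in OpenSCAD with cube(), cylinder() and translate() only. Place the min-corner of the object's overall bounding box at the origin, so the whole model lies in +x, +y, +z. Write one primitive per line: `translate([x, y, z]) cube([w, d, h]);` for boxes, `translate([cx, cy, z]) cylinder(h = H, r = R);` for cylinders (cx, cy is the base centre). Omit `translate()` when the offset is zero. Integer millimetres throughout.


translate([0, 0, 680]) cube([1552, 975, 42]);
translate([66, 66, 0]) cylinder(h = 680, r = 26);
translate([1486, 66, 0]) cylinder(h = 680, r = 26);
translate([66, 909, 0]) cylinder(h = 680, r = 26);
translate([1486, 909, 0]) cylinder(h = 680, r = 26);


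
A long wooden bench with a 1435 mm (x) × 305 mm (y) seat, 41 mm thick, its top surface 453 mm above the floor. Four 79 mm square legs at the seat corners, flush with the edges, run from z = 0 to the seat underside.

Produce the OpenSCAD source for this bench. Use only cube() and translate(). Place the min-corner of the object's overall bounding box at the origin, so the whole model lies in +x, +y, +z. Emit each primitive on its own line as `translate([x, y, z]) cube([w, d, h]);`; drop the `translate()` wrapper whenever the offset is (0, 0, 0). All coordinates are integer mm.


// leg_h = 453 − 41 = 412
translate([0, 0, 412]) cube([1435, 305, 41]);
cube([79, 79, 412]);
translate([0, 226, 0]) cube([79, 79, 412]);
translate([1356, 0, 0]) cube([79, 79, 412]);
translate([1356, 226, 0]) cube([79, 79, 412]);


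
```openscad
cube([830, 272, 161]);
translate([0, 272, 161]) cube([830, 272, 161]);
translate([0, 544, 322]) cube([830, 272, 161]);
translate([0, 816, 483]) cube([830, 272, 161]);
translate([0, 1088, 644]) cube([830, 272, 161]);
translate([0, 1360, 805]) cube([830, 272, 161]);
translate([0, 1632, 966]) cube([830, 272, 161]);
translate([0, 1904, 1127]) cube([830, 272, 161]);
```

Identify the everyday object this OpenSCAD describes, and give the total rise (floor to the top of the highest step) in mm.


A staircase. The total rise is 1288 mm.

8 identical blocks, each offset up and back from the previous — a staircase. Each step is 161 mm tall and there are 8 of them, so the total rise is 8 × 161 = 1288 mm.


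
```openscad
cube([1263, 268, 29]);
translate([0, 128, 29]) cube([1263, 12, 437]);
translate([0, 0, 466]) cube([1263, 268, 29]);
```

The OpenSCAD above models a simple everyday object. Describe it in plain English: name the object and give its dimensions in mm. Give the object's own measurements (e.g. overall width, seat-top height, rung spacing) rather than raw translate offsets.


An I-beam lying along x, 1263 mm long. Overall section height 495 mm. Two flanges 268 mm wide (y) and 29 mm thick, one on the floor and one at the top; a web 12 mm thick runs between them, centred on the flange width.


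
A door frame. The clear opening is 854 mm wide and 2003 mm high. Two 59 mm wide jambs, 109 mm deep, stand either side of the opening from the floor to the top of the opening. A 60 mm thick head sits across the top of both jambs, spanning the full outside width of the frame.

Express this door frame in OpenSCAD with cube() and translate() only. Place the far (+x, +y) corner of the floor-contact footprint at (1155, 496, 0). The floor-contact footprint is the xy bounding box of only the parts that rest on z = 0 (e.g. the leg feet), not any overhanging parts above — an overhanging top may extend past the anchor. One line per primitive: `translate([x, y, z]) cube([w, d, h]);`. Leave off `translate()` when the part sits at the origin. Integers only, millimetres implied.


translate([183, 387, 0]) cube([59, 109, 2003]);
translate([1096, 387, 0]) cube([59, 109, 2003]);
translate([183, 387, 2003]) cube([972, 109, 60]);
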